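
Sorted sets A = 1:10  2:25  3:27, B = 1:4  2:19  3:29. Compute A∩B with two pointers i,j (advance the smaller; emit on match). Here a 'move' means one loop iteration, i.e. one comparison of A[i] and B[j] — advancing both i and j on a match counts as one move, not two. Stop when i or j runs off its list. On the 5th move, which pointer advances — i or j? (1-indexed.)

i=1 j=1: 10>4, j++
i=1 j=2: 10<19, i++
i=2 j=2: 25>19, j++
i=2 j=3: 25<29, i++
i=3 j=3: 27<29, i++

i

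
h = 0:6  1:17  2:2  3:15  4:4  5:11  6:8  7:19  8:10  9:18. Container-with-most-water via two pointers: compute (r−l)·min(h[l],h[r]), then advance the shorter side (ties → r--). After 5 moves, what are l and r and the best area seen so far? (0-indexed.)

l=5, r=9, best area=136

l=0 r=9: min(6,18)*9=54 best=54 *, l++
l=1 r=9: min(17,18)*8=136 best=136 *, l++
l=2 r=9: min(2,18)*7=14 best=136, l++
l=3 r=9: min(15,18)*6=90 best=136, l++
l=4 r=9: min(4,18)*5=20 best=136, l++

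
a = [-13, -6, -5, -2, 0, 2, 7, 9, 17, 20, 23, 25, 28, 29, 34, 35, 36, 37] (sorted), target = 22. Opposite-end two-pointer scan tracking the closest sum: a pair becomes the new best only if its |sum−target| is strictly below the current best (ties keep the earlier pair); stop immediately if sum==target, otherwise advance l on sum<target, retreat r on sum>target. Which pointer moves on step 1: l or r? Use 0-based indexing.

r

[0,17] -13+37=24 d=2 * → r--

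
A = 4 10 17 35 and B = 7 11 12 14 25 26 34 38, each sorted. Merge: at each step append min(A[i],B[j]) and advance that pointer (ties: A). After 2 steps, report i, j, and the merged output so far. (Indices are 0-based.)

[i=0,j=0] A[i]=4<=B[j]=7 take 4 → i++
[i=1,j=0] A[i]=10>B[j]=7 take 7 → j++

i=1, j=1, merged so far=[4, 7]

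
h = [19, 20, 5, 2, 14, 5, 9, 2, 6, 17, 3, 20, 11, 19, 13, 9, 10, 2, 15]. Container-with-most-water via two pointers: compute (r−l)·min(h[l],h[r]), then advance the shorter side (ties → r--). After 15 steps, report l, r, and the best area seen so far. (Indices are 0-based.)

l=1, r=4, best area=270

[0,18] min(19,15)*18=270 best=270 * → r--
[0,17] min(19,2)*17=34 best=270 → r--
[0,16] min(19,10)*16=160 best=270 → r--
[0,15] min(19,9)*15=135 best=270 → r--
[0,14] min(19,13)*14=182 best=270 → r--
[0,13] min(19,19)*13=247 best=270 → r--
[0,12] min(19,11)*12=132 best=270 → r--
[0,11] min(19,20)*11=209 best=270 → l++
[1,11] min(20,20)*10=200 best=270 → r--
[1,10] min(20,3)*9=27 best=270 → r--
[1,9] min(20,17)*8=136 best=270 → r--
[1,8] min(20,6)*7=42 best=270 → r--
[1,7] min(20,2)*6=12 best=270 → r--
[1,6] min(20,9)*5=45 best=270 → r--
[1,5] min(20,5)*4=20 best=270 → r--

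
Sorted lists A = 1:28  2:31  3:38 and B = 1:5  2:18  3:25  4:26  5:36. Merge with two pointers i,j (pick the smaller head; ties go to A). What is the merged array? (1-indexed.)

[i=1,j=1] A[i]=28>B[j]=5 take 5 → j++
[i=1,j=2] A[i]=28>B[j]=18 take 18 → j++
[i=1,j=3] A[i]=28>B[j]=25 take 25 → j++
[i=1,j=4] A[i]=28>B[j]=26 take 26 → j++
[i=1,j=5] A[i]=28<=B[j]=36 take 28 → i++
[i=2,j=5] A[i]=31<=B[j]=36 take 31 → i++
[i=3,j=5] A[i]=38>B[j]=36 take 36 → j++
[i=3,j=6] B done, take A[i]=38 → i++

[5, 18, 25, 26, 28, 31, 36, 38]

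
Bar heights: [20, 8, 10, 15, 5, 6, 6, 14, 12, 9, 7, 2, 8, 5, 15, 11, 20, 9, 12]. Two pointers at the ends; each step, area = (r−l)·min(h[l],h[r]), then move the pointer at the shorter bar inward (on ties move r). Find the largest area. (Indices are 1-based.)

max area = 320

l=1 r=19: min(20,12)*18=216 best=216 *, r--
l=1 r=18: min(20,9)*17=153 best=216, r--
l=1 r=17: min(20,20)*16=320 best=320 *, r--
l=1 r=16: min(20,11)*15=165 best=320, r--
l=1 r=15: min(20,15)*14=210 best=320, r--
l=1 r=14: min(20,5)*13=65 best=320, r--
l=1 r=13: min(20,8)*12=96 best=320, r--
l=1 r=12: min(20,2)*11=22 best=320, r--
l=1 r=11: min(20,7)*10=70 best=320, r--
l=1 r=10: min(20,9)*9=81 best=320, r--
l=1 r=9: min(20,12)*8=96 best=320, r--
l=1 r=8: min(20,14)*7=98 best=320, r--
l=1 r=7: min(20,6)*6=36 best=320, r--
l=1 r=6: min(20,6)*5=30 best=320, r--
l=1 r=5: min(20,5)*4=20 best=320, r--
l=1 r=4: min(20,15)*3=45 best=320, r--
l=1 r=3: min(20,10)*2=20 best=320, r--
l=1 r=2: min(20,8)*1=8 best=320, r--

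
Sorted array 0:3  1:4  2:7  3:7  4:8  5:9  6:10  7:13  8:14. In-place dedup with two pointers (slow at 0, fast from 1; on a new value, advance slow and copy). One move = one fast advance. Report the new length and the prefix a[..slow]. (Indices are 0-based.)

(s=0,f=1) a[fast]=4≠a[slow]=3 write a[1]=4 → slow++,fast++
(s=1,f=2) a[fast]=7≠a[slow]=4 write a[2]=7 → slow++,fast++
(s=2,f=3) a[fast]=7=a[slow] dup → fast++
(s=2,f=4) a[fast]=8≠a[slow]=7 write a[3]=8 → slow++,fast++
(s=3,f=5) a[fast]=9≠a[slow]=8 write a[4]=9 → slow++,fast++
(s=4,f=6) a[fast]=10≠a[slow]=9 write a[5]=10 → slow++,fast++
(s=5,f=7) a[fast]=13≠a[slow]=10 write a[6]=13 → slow++,fast++
(s=6,f=8) a[fast]=14≠a[slow]=13 write a[7]=14 → slow++,fast++

length 8; prefix = [3, 4, 7, 8, 9, 10, 13, 14]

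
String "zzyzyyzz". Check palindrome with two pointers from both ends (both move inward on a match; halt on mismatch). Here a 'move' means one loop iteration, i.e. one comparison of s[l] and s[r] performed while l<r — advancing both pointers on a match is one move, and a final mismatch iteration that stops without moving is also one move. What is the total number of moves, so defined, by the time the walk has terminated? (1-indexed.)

l=1 r=8: 'z'=='z', l++,r--
l=2 r=7: 'z'=='z', l++,r--
l=3 r=6: 'y'=='y', l++,r--
l=4 r=5: 'z'!='y', stop

4 moves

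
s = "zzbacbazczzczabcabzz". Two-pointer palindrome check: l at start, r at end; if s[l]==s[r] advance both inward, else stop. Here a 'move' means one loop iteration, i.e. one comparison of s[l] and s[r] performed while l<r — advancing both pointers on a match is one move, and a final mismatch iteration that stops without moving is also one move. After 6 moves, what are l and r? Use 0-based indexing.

l=6, r=13

[0,19] 'z'=='z' → l++,r--
[1,18] 'z'=='z' → l++,r--
[2,17] 'b'=='b' → l++,r--
[3,16] 'a'=='a' → l++,r--
[4,15] 'c'=='c' → l++,r--
[5,14] 'b'=='b' → l++,r--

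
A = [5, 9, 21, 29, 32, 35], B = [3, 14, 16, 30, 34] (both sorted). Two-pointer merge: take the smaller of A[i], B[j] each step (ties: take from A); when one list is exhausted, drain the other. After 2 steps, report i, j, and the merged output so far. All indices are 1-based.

[i=1,j=1] A[i]=5>B[j]=3 take 3 → j++
[i=1,j=2] A[i]=5<=B[j]=14 take 5 → i++

i=2, j=2, merged so far=[3, 5]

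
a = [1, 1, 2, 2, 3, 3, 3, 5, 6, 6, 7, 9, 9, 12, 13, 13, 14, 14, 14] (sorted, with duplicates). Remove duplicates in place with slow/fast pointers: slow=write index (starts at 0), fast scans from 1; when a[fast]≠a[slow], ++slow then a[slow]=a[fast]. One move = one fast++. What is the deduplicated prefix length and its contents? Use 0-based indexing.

slow=0 fast=1: a[fast]=1=a[slow] dup, fast++
slow=0 fast=2: a[fast]=2≠a[slow]=1 write a[1]=2, slow++,fast++
slow=1 fast=3: a[fast]=2=a[slow] dup, fast++
slow=1 fast=4: a[fast]=3≠a[slow]=2 write a[2]=3, slow++,fast++
slow=2 fast=5: a[fast]=3=a[slow] dup, fast++
slow=2 fast=6: a[fast]=3=a[slow] dup, fast++
slow=2 fast=7: a[fast]=5≠a[slow]=3 write a[3]=5, slow++,fast++
slow=3 fast=8: a[fast]=6≠a[slow]=5 write a[4]=6, slow++,fast++
slow=4 fast=9: a[fast]=6=a[slow] dup, fast++
slow=4 fast=10: a[fast]=7≠a[slow]=6 write a[5]=7, slow++,fast++
slow=5 fast=11: a[fast]=9≠a[slow]=7 write a[6]=9, slow++,fast++
slow=6 fast=12: a[fast]=9=a[slow] dup, fast++
slow=6 fast=13: a[fast]=12≠a[slow]=9 write a[7]=12, slow++,fast++
slow=7 fast=14: a[fast]=13≠a[slow]=12 write a[8]=13, slow++,fast++
slow=8 fast=15: a[fast]=13=a[slow] dup, fast++
slow=8 fast=16: a[fast]=14≠a[slow]=13 write a[9]=14, slow++,fast++
slow=9 fast=17: a[fast]=14=a[slow] dup, fast++
slow=9 fast=18: a[fast]=14=a[slow] dup, fast++

length 10; prefix = [1, 2, 3, 5, 6, 7, 9, 12, 13, 14]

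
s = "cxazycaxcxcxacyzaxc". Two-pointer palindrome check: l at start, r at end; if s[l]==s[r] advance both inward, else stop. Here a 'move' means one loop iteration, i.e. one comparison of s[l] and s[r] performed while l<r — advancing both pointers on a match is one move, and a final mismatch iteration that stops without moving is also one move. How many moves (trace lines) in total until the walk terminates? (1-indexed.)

9 moves

l=1 r=19: 'c'=='c', l++,r--
l=2 r=18: 'x'=='x', l++,r--
l=3 r=17: 'a'=='a', l++,r--
l=4 r=16: 'z'=='z', l++,r--
l=5 r=15: 'y'=='y', l++,r--
l=6 r=14: 'c'=='c', l++,r--
l=7 r=13: 'a'=='a', l++,r--
l=8 r=12: 'x'=='x', l++,r--
l=9 r=11: 'c'=='c', l++,r--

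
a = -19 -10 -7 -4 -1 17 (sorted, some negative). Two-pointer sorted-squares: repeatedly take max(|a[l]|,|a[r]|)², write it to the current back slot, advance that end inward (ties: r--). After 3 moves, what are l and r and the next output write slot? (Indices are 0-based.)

l=0 r=5: |-19|>|17| out[5]=361, l++
l=1 r=5: |-10|<=|17| out[4]=289, r--
l=1 r=4: |-10|>|-1| out[3]=100, l++

l=2, r=4, next write slot=2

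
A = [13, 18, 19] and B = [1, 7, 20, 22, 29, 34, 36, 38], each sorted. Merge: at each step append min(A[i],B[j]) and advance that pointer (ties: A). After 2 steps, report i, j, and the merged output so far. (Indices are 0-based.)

i=0, j=2, merged so far=[1, 7]

[i=0,j=0] A[i]=13>B[j]=1 take 1 → j++
[i=0,j=1] A[i]=13>B[j]=7 take 7 → j++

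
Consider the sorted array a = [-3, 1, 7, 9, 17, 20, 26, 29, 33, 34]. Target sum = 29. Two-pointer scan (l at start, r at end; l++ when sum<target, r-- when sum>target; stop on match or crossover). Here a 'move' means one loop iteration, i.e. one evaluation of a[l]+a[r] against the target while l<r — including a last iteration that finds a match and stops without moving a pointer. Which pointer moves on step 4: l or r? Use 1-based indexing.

r

[1,10] -3+34=31 >29 → r--
[1,9] -3+33=30 >29 → r--
[1,8] -3+29=26 <29 → l++
[2,8] 1+29=30 >29 → r--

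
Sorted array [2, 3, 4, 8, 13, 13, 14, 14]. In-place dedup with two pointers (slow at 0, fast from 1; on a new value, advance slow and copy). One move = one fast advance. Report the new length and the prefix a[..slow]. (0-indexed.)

length 6; prefix = [2, 3, 4, 8, 13, 14]

(s=0,f=1) a[fast]=3≠a[slow]=2 write a[1]=3 → slow++,fast++
(s=1,f=2) a[fast]=4≠a[slow]=3 write a[2]=4 → slow++,fast++
(s=2,f=3) a[fast]=8≠a[slow]=4 write a[3]=8 → slow++,fast++
(s=3,f=4) a[fast]=13≠a[slow]=8 write a[4]=13 → slow++,fast++
(s=4,f=5) a[fast]=13=a[slow] dup → fast++
(s=4,f=6) a[fast]=14≠a[slow]=13 write a[5]=14 → slow++,fast++
(s=5,f=7) a[fast]=14=a[slow] dup → fast++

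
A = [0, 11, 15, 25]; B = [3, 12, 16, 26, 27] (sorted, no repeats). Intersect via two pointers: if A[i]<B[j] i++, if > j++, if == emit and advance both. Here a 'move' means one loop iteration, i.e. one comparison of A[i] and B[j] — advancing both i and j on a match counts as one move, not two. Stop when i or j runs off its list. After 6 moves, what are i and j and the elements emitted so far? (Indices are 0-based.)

[i=0,j=0] 0<3 → i++
[i=1,j=0] 11>3 → j++
[i=1,j=1] 11<12 → i++
[i=2,j=1] 15>12 → j++
[i=2,j=2] 15<16 → i++
[i=3,j=2] 25>16 → j++

i=3, j=3, emitted=[]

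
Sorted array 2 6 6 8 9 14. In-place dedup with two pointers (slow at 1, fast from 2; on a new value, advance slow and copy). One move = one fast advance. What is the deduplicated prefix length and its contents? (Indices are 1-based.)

length 5; prefix = [2, 6, 8, 9, 14]

(s=1,f=2) a[fast]=6≠a[slow]=2 write a[2]=6 → slow++,fast++
(s=2,f=3) a[fast]=6=a[slow] dup → fast++
(s=2,f=4) a[fast]=8≠a[slow]=6 write a[3]=8 → slow++,fast++
(s=3,f=5) a[fast]=9≠a[slow]=8 write a[4]=9 → slow++,fast++
(s=4,f=6) a[fast]=14≠a[slow]=9 write a[5]=14 → slow++,fast++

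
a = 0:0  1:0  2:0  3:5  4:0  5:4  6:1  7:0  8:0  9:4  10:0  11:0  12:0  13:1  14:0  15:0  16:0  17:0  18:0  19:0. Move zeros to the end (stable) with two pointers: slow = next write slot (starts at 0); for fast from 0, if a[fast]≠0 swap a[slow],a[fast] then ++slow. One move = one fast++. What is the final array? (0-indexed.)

(s=0,f=0) a[fast]=0 → fast++
(s=0,f=1) a[fast]=0 → fast++
(s=0,f=2) a[fast]=0 → fast++
(s=0,f=3) a[fast]=5≠0 swap→a[0]=5 → slow++,fast++
(s=1,f=4) a[fast]=0 → fast++
(s=1,f=5) a[fast]=4≠0 swap→a[1]=4 → slow++,fast++
(s=2,f=6) a[fast]=1≠0 swap→a[2]=1 → slow++,fast++
(s=3,f=7) a[fast]=0 → fast++
(s=3,f=8) a[fast]=0 → fast++
(s=3,f=9) a[fast]=4≠0 swap→a[3]=4 → slow++,fast++
(s=4,f=10) a[fast]=0 → fast++
(s=4,f=11) a[fast]=0 → fast++
(s=4,f=12) a[fast]=0 → fast++
(s=4,f=13) a[fast]=1≠0 swap→a[4]=1 → slow++,fast++
(s=5,f=14) a[fast]=0 → fast++
(s=5,f=15) a[fast]=0 → fast++
(s=5,f=16) a[fast]=0 → fast++
(s=5,f=17) a[fast]=0 → fast++
(s=5,f=18) a[fast]=0 → fast++
(s=5,f=19) a[fast]=0 → fast++

[5, 4, 1, 4, 1, 0, 0, 0, 0, 0, 0, 0, 0, 0, 0, 0, 0, 0, 0, 0]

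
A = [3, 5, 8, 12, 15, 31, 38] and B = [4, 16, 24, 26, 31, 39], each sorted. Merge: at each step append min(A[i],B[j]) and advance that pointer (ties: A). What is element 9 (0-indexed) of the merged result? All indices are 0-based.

merged[9] = 31

[i=0,j=0] A[i]=3<=B[j]=4 take 3 → i++
[i=1,j=0] A[i]=5>B[j]=4 take 4 → j++
[i=1,j=1] A[i]=5<=B[j]=16 take 5 → i++
[i=2,j=1] A[i]=8<=B[j]=16 take 8 → i++
[i=3,j=1] A[i]=12<=B[j]=16 take 12 → i++
[i=4,j=1] A[i]=15<=B[j]=16 take 15 → i++
[i=5,j=1] A[i]=31>B[j]=16 take 16 → j++
[i=5,j=2] A[i]=31>B[j]=24 take 24 → j++
[i=5,j=3] A[i]=31>B[j]=26 take 26 → j++
[i=5,j=4] A[i]=31<=B[j]=31 take 31 → i++
[i=6,j=4] A[i]=38>B[j]=31 take 31 → j++
[i=6,j=5] A[i]=38<=B[j]=39 take 38 → i++
[i=7,j=5] A done, take B[j]=39 → j++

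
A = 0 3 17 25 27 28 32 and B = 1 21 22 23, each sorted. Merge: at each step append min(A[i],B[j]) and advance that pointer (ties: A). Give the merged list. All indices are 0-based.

[0, 1, 3, 17, 21, 22, 23, 25, 27, 28, 32]

i=0 j=0: A[i]=0<=B[j]=1 take 0, i++
i=1 j=0: A[i]=3>B[j]=1 take 1, j++
i=1 j=1: A[i]=3<=B[j]=21 take 3, i++
i=2 j=1: A[i]=17<=B[j]=21 take 17, i++
i=3 j=1: A[i]=25>B[j]=21 take 21, j++
i=3 j=2: A[i]=25>B[j]=22 take 22, j++
i=3 j=3: A[i]=25>B[j]=23 take 23, j++
i=3 j=4: B done, take A[i]=25, i++
i=4 j=4: B done, take A[i]=27, i++
i=5 j=4: B done, take A[i]=28, i++
i=6 j=4: B done, take A[i]=32, i++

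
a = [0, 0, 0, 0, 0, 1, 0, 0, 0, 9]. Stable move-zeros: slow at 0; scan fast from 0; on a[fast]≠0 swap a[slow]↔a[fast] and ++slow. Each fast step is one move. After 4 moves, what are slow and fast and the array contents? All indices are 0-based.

slow=0, fast=4, a=[0, 0, 0, 0, 0, 1, 0, 0, 0, 9]

(s=0,f=0) a[fast]=0 → fast++
(s=0,f=1) a[fast]=0 → fast++
(s=0,f=2) a[fast]=0 → fast++
(s=0,f=3) a[fast]=0 → fast++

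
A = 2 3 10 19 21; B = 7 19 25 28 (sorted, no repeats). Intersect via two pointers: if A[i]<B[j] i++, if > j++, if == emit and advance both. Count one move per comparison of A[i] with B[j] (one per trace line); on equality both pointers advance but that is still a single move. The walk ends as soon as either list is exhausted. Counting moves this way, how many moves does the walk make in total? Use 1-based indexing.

i=1 j=1: 2<7, i++
i=2 j=1: 3<7, i++
i=3 j=1: 10>7, j++
i=3 j=2: 10<19, i++
i=4 j=2: 19==19 emit, i++,j++
i=5 j=3: 21<25, i++

6 moves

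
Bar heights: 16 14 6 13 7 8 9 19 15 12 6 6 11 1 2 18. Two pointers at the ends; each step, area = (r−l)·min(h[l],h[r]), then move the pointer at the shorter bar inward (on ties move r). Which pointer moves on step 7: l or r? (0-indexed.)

l

[0,15] min(16,18)*15=240 best=240 * → l++
[1,15] min(14,18)*14=196 best=240 → l++
[2,15] min(6,18)*13=78 best=240 → l++
[3,15] min(13,18)*12=156 best=240 → l++
[4,15] min(7,18)*11=77 best=240 → l++
[5,15] min(8,18)*10=80 best=240 → l++
[6,15] min(9,18)*9=81 best=240 → l++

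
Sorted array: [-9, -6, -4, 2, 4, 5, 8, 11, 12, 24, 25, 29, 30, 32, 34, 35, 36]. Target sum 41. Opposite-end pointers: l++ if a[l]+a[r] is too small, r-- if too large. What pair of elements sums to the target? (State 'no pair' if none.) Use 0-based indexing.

(5, 36)

l=0 r=16: -9+36=27 <41, l++
l=1 r=16: -6+36=30 <41, l++
l=2 r=16: -4+36=32 <41, l++
l=3 r=16: 2+36=38 <41, l++
l=4 r=16: 4+36=40 <41, l++
l=5 r=16: 5+36=41, found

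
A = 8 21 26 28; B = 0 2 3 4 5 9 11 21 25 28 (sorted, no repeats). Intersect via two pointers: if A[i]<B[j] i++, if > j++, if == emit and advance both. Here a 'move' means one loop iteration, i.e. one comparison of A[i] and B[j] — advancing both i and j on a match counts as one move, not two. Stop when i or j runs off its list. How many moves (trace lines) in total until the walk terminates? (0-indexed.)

12 moves

i=0 j=0: 8>0, j++
i=0 j=1: 8>2, j++
i=0 j=2: 8>3, j++
i=0 j=3: 8>4, j++
i=0 j=4: 8>5, j++
i=0 j=5: 8<9, i++
i=1 j=5: 21>9, j++
i=1 j=6: 21>11, j++
i=1 j=7: 21==21 emit, i++,j++
i=2 j=8: 26>25, j++
i=2 j=9: 26<28, i++
i=3 j=9: 28==28 emit, i++,j++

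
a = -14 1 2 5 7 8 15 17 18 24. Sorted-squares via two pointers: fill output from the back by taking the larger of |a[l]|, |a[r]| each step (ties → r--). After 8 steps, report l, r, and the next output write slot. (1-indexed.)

l=2, r=3, next write slot=2

[1,10] |-14|<=|24| out[10]=576 → r--
[1,9] |-14|<=|18| out[9]=324 → r--
[1,8] |-14|<=|17| out[8]=289 → r--
[1,7] |-14|<=|15| out[7]=225 → r--
[1,6] |-14|>|8| out[6]=196 → l++
[2,6] |1|<=|8| out[5]=64 → r--
[2,5] |1|<=|7| out[4]=49 → r--
[2,4] |1|<=|5| out[3]=25 → r--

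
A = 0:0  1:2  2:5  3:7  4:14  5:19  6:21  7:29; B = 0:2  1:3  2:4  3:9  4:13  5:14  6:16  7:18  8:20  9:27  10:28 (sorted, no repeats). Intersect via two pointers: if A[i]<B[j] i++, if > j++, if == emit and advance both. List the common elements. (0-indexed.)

[i=0,j=0] 0<2 → i++
[i=1,j=0] 2==2 emit → i++,j++
[i=2,j=1] 5>3 → j++
[i=2,j=2] 5>4 → j++
[i=2,j=3] 5<9 → i++
[i=3,j=3] 7<9 → i++
[i=4,j=3] 14>9 → j++
[i=4,j=4] 14>13 → j++
[i=4,j=5] 14==14 emit → i++,j++
[i=5,j=6] 19>16 → j++
[i=5,j=7] 19>18 → j++
[i=5,j=8] 19<20 → i++
[i=6,j=8] 21>20 → j++
[i=6,j=9] 21<27 → i++
[i=7,j=9] 29>27 → j++
[i=7,j=10] 29>28 → j++

intersection = [2, 14]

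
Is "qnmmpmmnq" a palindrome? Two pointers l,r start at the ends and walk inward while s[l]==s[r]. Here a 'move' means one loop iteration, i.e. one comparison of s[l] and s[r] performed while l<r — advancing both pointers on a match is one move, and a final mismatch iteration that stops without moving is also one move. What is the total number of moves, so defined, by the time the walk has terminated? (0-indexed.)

[0,8] 'q'=='q' → l++,r--
[1,7] 'n'=='n' → l++,r--
[2,6] 'm'=='m' → l++,r--
[3,5] 'm'=='m' → l++,r--

4 moves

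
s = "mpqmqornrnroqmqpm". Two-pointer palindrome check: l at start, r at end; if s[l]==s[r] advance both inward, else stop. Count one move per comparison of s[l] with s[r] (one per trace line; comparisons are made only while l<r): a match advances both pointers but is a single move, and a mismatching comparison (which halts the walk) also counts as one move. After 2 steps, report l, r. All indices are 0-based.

l=0 r=16: 'm'=='m', l++,r--
l=1 r=15: 'p'=='p', l++,r--

l=2, r=14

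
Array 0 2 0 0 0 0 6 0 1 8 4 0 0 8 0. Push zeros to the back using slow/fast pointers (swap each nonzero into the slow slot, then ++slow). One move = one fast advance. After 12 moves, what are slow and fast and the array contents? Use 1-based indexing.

(s=1,f=1) a[fast]=0 → fast++
(s=1,f=2) a[fast]=2≠0 swap→a[1]=2 → slow++,fast++
(s=2,f=3) a[fast]=0 → fast++
(s=2,f=4) a[fast]=0 → fast++
(s=2,f=5) a[fast]=0 → fast++
(s=2,f=6) a[fast]=0 → fast++
(s=2,f=7) a[fast]=6≠0 swap→a[2]=6 → slow++,fast++
(s=3,f=8) a[fast]=0 → fast++
(s=3,f=9) a[fast]=1≠0 swap→a[3]=1 → slow++,fast++
(s=4,f=10) a[fast]=8≠0 swap→a[4]=8 → slow++,fast++
(s=5,f=11) a[fast]=4≠0 swap→a[5]=4 → slow++,fast++
(s=6,f=12) a[fast]=0 → fast++

slow=6, fast=13, a=[2, 6, 1, 8, 4, 0, 0, 0, 0, 0, 0, 0, 0, 8, 0]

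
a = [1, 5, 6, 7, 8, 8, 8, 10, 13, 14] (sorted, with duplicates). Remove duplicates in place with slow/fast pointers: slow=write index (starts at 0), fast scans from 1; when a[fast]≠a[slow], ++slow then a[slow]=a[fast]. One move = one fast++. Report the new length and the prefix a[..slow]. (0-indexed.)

slow=0 fast=1: a[fast]=5≠a[slow]=1 write a[1]=5, slow++,fast++
slow=1 fast=2: a[fast]=6≠a[slow]=5 write a[2]=6, slow++,fast++
slow=2 fast=3: a[fast]=7≠a[slow]=6 write a[3]=7, slow++,fast++
slow=3 fast=4: a[fast]=8≠a[slow]=7 write a[4]=8, slow++,fast++
slow=4 fast=5: a[fast]=8=a[slow] dup, fast++
slow=4 fast=6: a[fast]=8=a[slow] dup, fast++
slow=4 fast=7: a[fast]=10≠a[slow]=8 write a[5]=10, slow++,fast++
slow=5 fast=8: a[fast]=13≠a[slow]=10 write a[6]=13, slow++,fast++
slow=6 fast=9: a[fast]=14≠a[slow]=13 write a[7]=14, slow++,fast++

length 8; prefix = [1, 5, 6, 7, 8, 10, 13, 14]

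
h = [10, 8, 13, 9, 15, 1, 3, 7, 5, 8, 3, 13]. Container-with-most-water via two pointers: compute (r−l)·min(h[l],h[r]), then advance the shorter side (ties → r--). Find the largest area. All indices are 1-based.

[1,12] min(10,13)*11=110 best=110 * → l++
[2,12] min(8,13)*10=80 best=110 → l++
[3,12] min(13,13)*9=117 best=117 * → r--
[3,11] min(13,3)*8=24 best=117 → r--
[3,10] min(13,8)*7=56 best=117 → r--
[3,9] min(13,5)*6=30 best=117 → r--
[3,8] min(13,7)*5=35 best=117 → r--
[3,7] min(13,3)*4=12 best=117 → r--
[3,6] min(13,1)*3=3 best=117 → r--
[3,5] min(13,15)*2=26 best=117 → l++
[4,5] min(9,15)*1=9 best=117 → l++

max area = 117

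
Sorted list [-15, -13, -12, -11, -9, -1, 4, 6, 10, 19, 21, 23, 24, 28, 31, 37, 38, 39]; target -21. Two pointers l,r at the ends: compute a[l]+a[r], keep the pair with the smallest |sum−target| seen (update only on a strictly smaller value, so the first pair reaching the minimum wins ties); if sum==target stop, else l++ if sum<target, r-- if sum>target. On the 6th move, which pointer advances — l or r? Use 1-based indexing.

l=1 r=18: -15+39=24 d=45 *, r--
l=1 r=17: -15+38=23 d=44 *, r--
l=1 r=16: -15+37=22 d=43 *, r--
l=1 r=15: -15+31=16 d=37 *, r--
l=1 r=14: -15+28=13 d=34 *, r--
l=1 r=13: -15+24=9 d=30 *, r--

r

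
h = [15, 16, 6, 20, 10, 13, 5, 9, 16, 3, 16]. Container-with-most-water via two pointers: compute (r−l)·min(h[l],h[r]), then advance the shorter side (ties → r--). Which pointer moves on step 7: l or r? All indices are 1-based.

[1,11] min(15,16)*10=150 best=150 * → l++
[2,11] min(16,16)*9=144 best=150 → r--
[2,10] min(16,3)*8=24 best=150 → r--
[2,9] min(16,16)*7=112 best=150 → r--
[2,8] min(16,9)*6=54 best=150 → r--
[2,7] min(16,5)*5=25 best=150 → r--
[2,6] min(16,13)*4=52 best=150 → r--

r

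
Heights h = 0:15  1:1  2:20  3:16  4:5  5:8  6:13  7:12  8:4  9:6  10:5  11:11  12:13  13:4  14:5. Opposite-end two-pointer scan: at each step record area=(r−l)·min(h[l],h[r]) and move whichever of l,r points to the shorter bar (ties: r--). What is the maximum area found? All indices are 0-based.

[0,14] min(15,5)*14=70 best=70 * → r--
[0,13] min(15,4)*13=52 best=70 → r--
[0,12] min(15,13)*12=156 best=156 * → r--
[0,11] min(15,11)*11=121 best=156 → r--
[0,10] min(15,5)*10=50 best=156 → r--
[0,9] min(15,6)*9=54 best=156 → r--
[0,8] min(15,4)*8=32 best=156 → r--
[0,7] min(15,12)*7=84 best=156 → r--
[0,6] min(15,13)*6=78 best=156 → r--
[0,5] min(15,8)*5=40 best=156 → r--
[0,4] min(15,5)*4=20 best=156 → r--
[0,3] min(15,16)*3=45 best=156 → l++
[1,3] min(1,16)*2=2 best=156 → l++
[2,3] min(20,16)*1=16 best=156 → r--

max area = 156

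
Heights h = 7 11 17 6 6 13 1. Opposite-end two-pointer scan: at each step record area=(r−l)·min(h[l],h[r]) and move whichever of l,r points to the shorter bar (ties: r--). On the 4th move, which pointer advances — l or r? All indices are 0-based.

r

[0,6] min(7,1)*6=6 best=6 * → r--
[0,5] min(7,13)*5=35 best=35 * → l++
[1,5] min(11,13)*4=44 best=44 * → l++
[2,5] min(17,13)*3=39 best=44 → r--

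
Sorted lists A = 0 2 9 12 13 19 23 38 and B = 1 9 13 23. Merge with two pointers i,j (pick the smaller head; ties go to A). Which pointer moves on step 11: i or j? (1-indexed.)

j

i=1 j=1: A[i]=0<=B[j]=1 take 0, i++
i=2 j=1: A[i]=2>B[j]=1 take 1, j++
i=2 j=2: A[i]=2<=B[j]=9 take 2, i++
i=3 j=2: A[i]=9<=B[j]=9 take 9, i++
i=4 j=2: A[i]=12>B[j]=9 take 9, j++
i=4 j=3: A[i]=12<=B[j]=13 take 12, i++
i=5 j=3: A[i]=13<=B[j]=13 take 13, i++
i=6 j=3: A[i]=19>B[j]=13 take 13, j++
i=6 j=4: A[i]=19<=B[j]=23 take 19, i++
i=7 j=4: A[i]=23<=B[j]=23 take 23, i++
i=8 j=4: A[i]=38>B[j]=23 take 23, j++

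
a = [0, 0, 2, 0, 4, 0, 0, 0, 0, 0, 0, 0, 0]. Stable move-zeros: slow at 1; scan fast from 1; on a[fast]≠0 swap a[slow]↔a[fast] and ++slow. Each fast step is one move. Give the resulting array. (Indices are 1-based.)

slow=1 fast=1: a[fast]=0, fast++
slow=1 fast=2: a[fast]=0, fast++
slow=1 fast=3: a[fast]=2≠0 swap→a[1]=2, slow++,fast++
slow=2 fast=4: a[fast]=0, fast++
slow=2 fast=5: a[fast]=4≠0 swap→a[2]=4, slow++,fast++
slow=3 fast=6: a[fast]=0, fast++
slow=3 fast=7: a[fast]=0, fast++
slow=3 fast=8: a[fast]=0, fast++
slow=3 fast=9: a[fast]=0, fast++
slow=3 fast=10: a[fast]=0, fast++
slow=3 fast=11: a[fast]=0, fast++
slow=3 fast=12: a[fast]=0, fast++
slow=3 fast=13: a[fast]=0, fast++

[2, 4, 0, 0, 0, 0, 0, 0, 0, 0, 0, 0, 0]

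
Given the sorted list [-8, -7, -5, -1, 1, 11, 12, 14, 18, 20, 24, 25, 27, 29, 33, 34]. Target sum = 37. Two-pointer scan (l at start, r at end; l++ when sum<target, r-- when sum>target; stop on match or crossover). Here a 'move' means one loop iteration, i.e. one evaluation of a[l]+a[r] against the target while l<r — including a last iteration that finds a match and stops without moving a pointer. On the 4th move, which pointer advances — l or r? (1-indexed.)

l=1 r=16: -8+34=26 <37, l++
l=2 r=16: -7+34=27 <37, l++
l=3 r=16: -5+34=29 <37, l++
l=4 r=16: -1+34=33 <37, l++

l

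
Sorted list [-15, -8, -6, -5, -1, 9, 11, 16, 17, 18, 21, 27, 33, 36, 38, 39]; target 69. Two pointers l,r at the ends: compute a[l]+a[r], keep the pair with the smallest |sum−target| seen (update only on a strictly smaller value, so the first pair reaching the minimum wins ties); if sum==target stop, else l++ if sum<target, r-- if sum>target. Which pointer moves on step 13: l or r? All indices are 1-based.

[1,16] -15+39=24 d=45 * → l++
[2,16] -8+39=31 d=38 * → l++
[3,16] -6+39=33 d=36 * → l++
[4,16] -5+39=34 d=35 * → l++
[5,16] -1+39=38 d=31 * → l++
[6,16] 9+39=48 d=21 * → l++
[7,16] 11+39=50 d=19 * → l++
[8,16] 16+39=55 d=14 * → l++
[9,16] 17+39=56 d=13 * → l++
[10,16] 18+39=57 d=12 * → l++
[11,16] 21+39=60 d=9 * → l++
[12,16] 27+39=66 d=3 * → l++
[13,16] 33+39=72 d=3 → r--

r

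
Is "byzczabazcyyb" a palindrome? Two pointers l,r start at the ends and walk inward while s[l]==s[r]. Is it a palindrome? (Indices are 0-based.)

l=0 r=12: 'b'=='b', l++,r--
l=1 r=11: 'y'=='y', l++,r--
l=2 r=10: 'z'!='y', stop

not a palindrome (mismatch at 2,10)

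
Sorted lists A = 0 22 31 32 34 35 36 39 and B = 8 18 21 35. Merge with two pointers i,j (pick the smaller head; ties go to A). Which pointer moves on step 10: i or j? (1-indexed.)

j

[i=1,j=1] A[i]=0<=B[j]=8 take 0 → i++
[i=2,j=1] A[i]=22>B[j]=8 take 8 → j++
[i=2,j=2] A[i]=22>B[j]=18 take 18 → j++
[i=2,j=3] A[i]=22>B[j]=21 take 21 → j++
[i=2,j=4] A[i]=22<=B[j]=35 take 22 → i++
[i=3,j=4] A[i]=31<=B[j]=35 take 31 → i++
[i=4,j=4] A[i]=32<=B[j]=35 take 32 → i++
[i=5,j=4] A[i]=34<=B[j]=35 take 34 → i++
[i=6,j=4] A[i]=35<=B[j]=35 take 35 → i++
[i=7,j=4] A[i]=36>B[j]=35 take 35 → j++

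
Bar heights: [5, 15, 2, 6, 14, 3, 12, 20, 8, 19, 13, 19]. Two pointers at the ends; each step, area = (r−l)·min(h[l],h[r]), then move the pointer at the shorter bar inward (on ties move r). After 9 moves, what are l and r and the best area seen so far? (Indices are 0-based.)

l=7, r=9, best area=150

l=0 r=11: min(5,19)*11=55 best=55 *, l++
l=1 r=11: min(15,19)*10=150 best=150 *, l++
l=2 r=11: min(2,19)*9=18 best=150, l++
l=3 r=11: min(6,19)*8=48 best=150, l++
l=4 r=11: min(14,19)*7=98 best=150, l++
l=5 r=11: min(3,19)*6=18 best=150, l++
l=6 r=11: min(12,19)*5=60 best=150, l++
l=7 r=11: min(20,19)*4=76 best=150, r--
l=7 r=10: min(20,13)*3=39 best=150, r--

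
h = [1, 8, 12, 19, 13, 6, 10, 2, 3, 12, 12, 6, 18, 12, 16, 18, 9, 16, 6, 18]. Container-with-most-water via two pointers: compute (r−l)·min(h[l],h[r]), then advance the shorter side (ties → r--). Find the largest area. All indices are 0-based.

max area = 288

[0,19] min(1,18)*19=19 best=19 * → l++
[1,19] min(8,18)*18=144 best=144 * → l++
[2,19] min(12,18)*17=204 best=204 * → l++
[3,19] min(19,18)*16=288 best=288 * → r--
[3,18] min(19,6)*15=90 best=288 → r--
[3,17] min(19,16)*14=224 best=288 → r--
[3,16] min(19,9)*13=117 best=288 → r--
[3,15] min(19,18)*12=216 best=288 → r--
[3,14] min(19,16)*11=176 best=288 → r--
[3,13] min(19,12)*10=120 best=288 → r--
[3,12] min(19,18)*9=162 best=288 → r--
[3,11] min(19,6)*8=48 best=288 → r--
[3,10] min(19,12)*7=84 best=288 → r--
[3,9] min(19,12)*6=72 best=288 → r--
[3,8] min(19,3)*5=15 best=288 → r--
[3,7] min(19,2)*4=8 best=288 → r--
[3,6] min(19,10)*3=30 best=288 → r--
[3,5] min(19,6)*2=12 best=288 → r--
[3,4] min(19,13)*1=13 best=288 → r--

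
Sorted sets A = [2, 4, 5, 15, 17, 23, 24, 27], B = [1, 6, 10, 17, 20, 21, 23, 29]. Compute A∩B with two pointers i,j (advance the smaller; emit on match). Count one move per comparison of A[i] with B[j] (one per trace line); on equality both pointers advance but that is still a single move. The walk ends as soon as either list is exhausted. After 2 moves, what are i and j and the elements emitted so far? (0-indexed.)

i=1, j=1, emitted=[]

i=0 j=0: 2>1, j++
i=0 j=1: 2<6, i++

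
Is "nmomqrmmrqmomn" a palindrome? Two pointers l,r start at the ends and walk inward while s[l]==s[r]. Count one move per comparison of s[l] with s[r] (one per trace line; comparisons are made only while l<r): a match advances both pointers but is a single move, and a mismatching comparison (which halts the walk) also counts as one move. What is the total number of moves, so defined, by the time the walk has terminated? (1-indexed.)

[1,14] 'n'=='n' → l++,r--
[2,13] 'm'=='m' → l++,r--
[3,12] 'o'=='o' → l++,r--
[4,11] 'm'=='m' → l++,r--
[5,10] 'q'=='q' → l++,r--
[6,9] 'r'=='r' → l++,r--
[7,8] 'm'=='m' → l++,r--

7 moves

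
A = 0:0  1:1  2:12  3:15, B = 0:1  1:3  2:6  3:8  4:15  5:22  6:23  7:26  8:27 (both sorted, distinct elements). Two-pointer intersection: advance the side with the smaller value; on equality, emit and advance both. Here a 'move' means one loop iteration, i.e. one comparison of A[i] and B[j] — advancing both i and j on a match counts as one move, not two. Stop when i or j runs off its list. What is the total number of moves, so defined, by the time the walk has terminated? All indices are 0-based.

7 moves

i=0 j=0: 0<1, i++
i=1 j=0: 1==1 emit, i++,j++
i=2 j=1: 12>3, j++
i=2 j=2: 12>6, j++
i=2 j=3: 12>8, j++
i=2 j=4: 12<15, i++
i=3 j=4: 15==15 emit, i++,j++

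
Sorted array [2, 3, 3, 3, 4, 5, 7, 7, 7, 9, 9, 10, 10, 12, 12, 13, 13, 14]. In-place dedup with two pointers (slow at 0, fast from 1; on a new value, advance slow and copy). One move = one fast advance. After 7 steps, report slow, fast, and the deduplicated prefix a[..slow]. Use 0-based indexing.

slow=4, fast=8, prefix=[2, 3, 4, 5, 7]

slow=0 fast=1: a[fast]=3≠a[slow]=2 write a[1]=3, slow++,fast++
slow=1 fast=2: a[fast]=3=a[slow] dup, fast++
slow=1 fast=3: a[fast]=3=a[slow] dup, fast++
slow=1 fast=4: a[fast]=4≠a[slow]=3 write a[2]=4, slow++,fast++
slow=2 fast=5: a[fast]=5≠a[slow]=4 write a[3]=5, slow++,fast++
slow=3 fast=6: a[fast]=7≠a[slow]=5 write a[4]=7, slow++,fast++
slow=4 fast=7: a[fast]=7=a[slow] dup, fast++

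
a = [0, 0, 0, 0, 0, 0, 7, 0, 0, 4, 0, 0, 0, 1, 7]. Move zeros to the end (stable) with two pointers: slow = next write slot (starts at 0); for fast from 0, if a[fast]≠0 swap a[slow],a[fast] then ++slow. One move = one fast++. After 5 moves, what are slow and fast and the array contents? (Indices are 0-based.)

slow=0, fast=5, a=[0, 0, 0, 0, 0, 0, 7, 0, 0, 4, 0, 0, 0, 1, 7]

slow=0 fast=0: a[fast]=0, fast++
slow=0 fast=1: a[fast]=0, fast++
slow=0 fast=2: a[fast]=0, fast++
slow=0 fast=3: a[fast]=0, fast++
slow=0 fast=4: a[fast]=0, fast++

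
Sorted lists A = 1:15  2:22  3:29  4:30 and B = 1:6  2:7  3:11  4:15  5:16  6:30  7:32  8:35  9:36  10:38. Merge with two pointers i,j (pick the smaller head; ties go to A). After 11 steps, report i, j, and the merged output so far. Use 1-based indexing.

[i=1,j=1] A[i]=15>B[j]=6 take 6 → j++
[i=1,j=2] A[i]=15>B[j]=7 take 7 → j++
[i=1,j=3] A[i]=15>B[j]=11 take 11 → j++
[i=1,j=4] A[i]=15<=B[j]=15 take 15 → i++
[i=2,j=4] A[i]=22>B[j]=15 take 15 → j++
[i=2,j=5] A[i]=22>B[j]=16 take 16 → j++
[i=2,j=6] A[i]=22<=B[j]=30 take 22 → i++
[i=3,j=6] A[i]=29<=B[j]=30 take 29 → i++
[i=4,j=6] A[i]=30<=B[j]=30 take 30 → i++
[i=5,j=6] A done, take B[j]=30 → j++
[i=5,j=7] A done, take B[j]=32 → j++

i=5, j=8, merged so far=[6, 7, 11, 15, 15, 16, 22, 29, 30, 30, 32]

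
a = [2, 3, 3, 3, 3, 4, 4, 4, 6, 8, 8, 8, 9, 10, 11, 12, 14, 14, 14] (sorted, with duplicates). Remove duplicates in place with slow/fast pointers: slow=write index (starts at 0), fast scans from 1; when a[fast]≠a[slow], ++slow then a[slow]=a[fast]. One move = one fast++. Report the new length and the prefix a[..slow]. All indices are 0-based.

(s=0,f=1) a[fast]=3≠a[slow]=2 write a[1]=3 → slow++,fast++
(s=1,f=2) a[fast]=3=a[slow] dup → fast++
(s=1,f=3) a[fast]=3=a[slow] dup → fast++
(s=1,f=4) a[fast]=3=a[slow] dup → fast++
(s=1,f=5) a[fast]=4≠a[slow]=3 write a[2]=4 → slow++,fast++
(s=2,f=6) a[fast]=4=a[slow] dup → fast++
(s=2,f=7) a[fast]=4=a[slow] dup → fast++
(s=2,f=8) a[fast]=6≠a[slow]=4 write a[3]=6 → slow++,fast++
(s=3,f=9) a[fast]=8≠a[slow]=6 write a[4]=8 → slow++,fast++
(s=4,f=10) a[fast]=8=a[slow] dup → fast++
(s=4,f=11) a[fast]=8=a[slow] dup → fast++
(s=4,f=12) a[fast]=9≠a[slow]=8 write a[5]=9 → slow++,fast++
(s=5,f=13) a[fast]=10≠a[slow]=9 write a[6]=10 → slow++,fast++
(s=6,f=14) a[fast]=11≠a[slow]=10 write a[7]=11 → slow++,fast++
(s=7,f=15) a[fast]=12≠a[slow]=11 write a[8]=12 → slow++,fast++
(s=8,f=16) a[fast]=14≠a[slow]=12 write a[9]=14 → slow++,fast++
(s=9,f=17) a[fast]=14=a[slow] dup → fast++
(s=9,f=18) a[fast]=14=a[slow] dup → fast++

length 10; prefix = [2, 3, 4, 6, 8, 9, 10, 11, 12, 14]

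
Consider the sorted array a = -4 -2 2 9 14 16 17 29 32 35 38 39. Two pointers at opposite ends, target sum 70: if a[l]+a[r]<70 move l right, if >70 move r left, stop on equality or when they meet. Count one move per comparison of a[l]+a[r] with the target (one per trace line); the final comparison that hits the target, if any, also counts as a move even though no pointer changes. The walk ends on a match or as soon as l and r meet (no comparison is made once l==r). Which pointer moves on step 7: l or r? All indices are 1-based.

l=1 r=12: -4+39=35 <70, l++
l=2 r=12: -2+39=37 <70, l++
l=3 r=12: 2+39=41 <70, l++
l=4 r=12: 9+39=48 <70, l++
l=5 r=12: 14+39=53 <70, l++
l=6 r=12: 16+39=55 <70, l++
l=7 r=12: 17+39=56 <70, l++

l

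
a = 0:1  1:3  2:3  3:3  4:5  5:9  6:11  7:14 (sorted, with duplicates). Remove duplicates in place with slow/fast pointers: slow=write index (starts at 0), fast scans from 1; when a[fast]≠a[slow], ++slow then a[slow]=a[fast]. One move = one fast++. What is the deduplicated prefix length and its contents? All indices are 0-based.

length 6; prefix = [1, 3, 5, 9, 11, 14]

(s=0,f=1) a[fast]=3≠a[slow]=1 write a[1]=3 → slow++,fast++
(s=1,f=2) a[fast]=3=a[slow] dup → fast++
(s=1,f=3) a[fast]=3=a[slow] dup → fast++
(s=1,f=4) a[fast]=5≠a[slow]=3 write a[2]=5 → slow++,fast++
(s=2,f=5) a[fast]=9≠a[slow]=5 write a[3]=9 → slow++,fast++
(s=3,f=6) a[fast]=11≠a[slow]=9 write a[4]=11 → slow++,fast++
(s=4,f=7) a[fast]=14≠a[slow]=11 write a[5]=14 → slow++,fast++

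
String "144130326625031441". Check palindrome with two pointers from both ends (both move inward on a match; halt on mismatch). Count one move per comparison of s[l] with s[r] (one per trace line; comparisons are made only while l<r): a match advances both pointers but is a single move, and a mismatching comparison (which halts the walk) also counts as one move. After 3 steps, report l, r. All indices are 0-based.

l=3, r=14

[0,17] '1'=='1' → l++,r--
[1,16] '4'=='4' → l++,r--
[2,15] '4'=='4' → l++,r--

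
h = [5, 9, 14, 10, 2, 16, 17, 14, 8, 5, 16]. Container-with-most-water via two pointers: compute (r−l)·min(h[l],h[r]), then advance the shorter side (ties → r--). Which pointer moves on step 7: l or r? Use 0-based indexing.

r

l=0 r=10: min(5,16)*10=50 best=50 *, l++
l=1 r=10: min(9,16)*9=81 best=81 *, l++
l=2 r=10: min(14,16)*8=112 best=112 *, l++
l=3 r=10: min(10,16)*7=70 best=112, l++
l=4 r=10: min(2,16)*6=12 best=112, l++
l=5 r=10: min(16,16)*5=80 best=112, r--
l=5 r=9: min(16,5)*4=20 best=112, r--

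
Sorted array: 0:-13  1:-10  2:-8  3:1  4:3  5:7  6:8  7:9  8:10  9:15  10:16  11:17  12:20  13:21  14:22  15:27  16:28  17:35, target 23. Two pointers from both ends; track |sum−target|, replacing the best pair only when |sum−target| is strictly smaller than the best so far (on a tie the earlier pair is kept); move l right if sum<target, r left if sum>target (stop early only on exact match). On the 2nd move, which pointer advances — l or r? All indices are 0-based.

r

l=0 r=17: -13+35=22 d=1 *, l++
l=1 r=17: -10+35=25 d=2, r--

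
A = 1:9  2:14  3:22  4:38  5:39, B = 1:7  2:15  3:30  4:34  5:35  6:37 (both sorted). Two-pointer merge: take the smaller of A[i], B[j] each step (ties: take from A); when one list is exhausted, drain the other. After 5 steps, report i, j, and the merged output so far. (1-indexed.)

i=4, j=3, merged so far=[7, 9, 14, 15, 22]

i=1 j=1: A[i]=9>B[j]=7 take 7, j++
i=1 j=2: A[i]=9<=B[j]=15 take 9, i++
i=2 j=2: A[i]=14<=B[j]=15 take 14, i++
i=3 j=2: A[i]=22>B[j]=15 take 15, j++
i=3 j=3: A[i]=22<=B[j]=30 take 22, i++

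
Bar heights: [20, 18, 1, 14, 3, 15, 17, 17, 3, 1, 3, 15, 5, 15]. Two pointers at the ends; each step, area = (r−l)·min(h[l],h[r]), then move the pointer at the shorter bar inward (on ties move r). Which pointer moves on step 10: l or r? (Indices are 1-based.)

r

[1,14] min(20,15)*13=195 best=195 * → r--
[1,13] min(20,5)*12=60 best=195 → r--
[1,12] min(20,15)*11=165 best=195 → r--
[1,11] min(20,3)*10=30 best=195 → r--
[1,10] min(20,1)*9=9 best=195 → r--
[1,9] min(20,3)*8=24 best=195 → r--
[1,8] min(20,17)*7=119 best=195 → r--
[1,7] min(20,17)*6=102 best=195 → r--
[1,6] min(20,15)*5=75 best=195 → r--
[1,5] min(20,3)*4=12 best=195 → r--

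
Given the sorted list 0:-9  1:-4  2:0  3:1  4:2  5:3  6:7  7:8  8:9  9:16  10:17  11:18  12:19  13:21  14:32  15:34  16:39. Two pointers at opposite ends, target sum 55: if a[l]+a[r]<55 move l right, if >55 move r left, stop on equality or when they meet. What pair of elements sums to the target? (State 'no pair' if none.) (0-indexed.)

[0,16] -9+39=30 <55 → l++
[1,16] -4+39=35 <55 → l++
[2,16] 0+39=39 <55 → l++
[3,16] 1+39=40 <55 → l++
[4,16] 2+39=41 <55 → l++
[5,16] 3+39=42 <55 → l++
[6,16] 7+39=46 <55 → l++
[7,16] 8+39=47 <55 → l++
[8,16] 9+39=48 <55 → l++
[9,16] 16+39=55 → found

(16, 39)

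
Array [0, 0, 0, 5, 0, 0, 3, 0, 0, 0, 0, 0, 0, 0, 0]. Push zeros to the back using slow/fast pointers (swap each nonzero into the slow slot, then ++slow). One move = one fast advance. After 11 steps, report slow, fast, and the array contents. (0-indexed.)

(s=0,f=0) a[fast]=0 → fast++
(s=0,f=1) a[fast]=0 → fast++
(s=0,f=2) a[fast]=0 → fast++
(s=0,f=3) a[fast]=5≠0 swap→a[0]=5 → slow++,fast++
(s=1,f=4) a[fast]=0 → fast++
(s=1,f=5) a[fast]=0 → fast++
(s=1,f=6) a[fast]=3≠0 swap→a[1]=3 → slow++,fast++
(s=2,f=7) a[fast]=0 → fast++
(s=2,f=8) a[fast]=0 → fast++
(s=2,f=9) a[fast]=0 → fast++
(s=2,f=10) a[fast]=0 → fast++

slow=2, fast=11, a=[5, 3, 0, 0, 0, 0, 0, 0, 0, 0, 0, 0, 0, 0, 0]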